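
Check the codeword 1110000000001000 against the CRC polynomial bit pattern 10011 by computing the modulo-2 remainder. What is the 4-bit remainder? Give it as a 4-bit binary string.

Modulo-2 division of 1110000000001000 by 10011:
  pos 0: 11100 XOR 10011 = 01111
  pos 1: 11110 XOR 10011 = 01101
  pos 2: 11010 XOR 10011 = 01001
  pos 3: 10010 XOR 10011 = 00001
  pos 7: 10000 XOR 10011 = 00011
  pos 10: 11100 XOR 10011 = 01111
  pos 11: 11110 XOR 10011 = 01101
Remainder = 1101 (nonzero — an error is detected).

1101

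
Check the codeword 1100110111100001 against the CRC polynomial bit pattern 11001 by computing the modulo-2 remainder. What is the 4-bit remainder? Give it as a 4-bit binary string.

Modulo-2 division of 1100110111100001 by 11001:
  pos 0: 11001 XOR 11001 = 00000
  pos 5: 10111 XOR 11001 = 01110
  pos 6: 11101 XOR 11001 = 00100
  pos 8: 10000 XOR 11001 = 01001
  pos 9: 10010 XOR 11001 = 01011
  pos 10: 10110 XOR 11001 = 01111
  pos 11: 11111 XOR 11001 = 00110
Remainder = 0110 (nonzero — an error is detected).

0110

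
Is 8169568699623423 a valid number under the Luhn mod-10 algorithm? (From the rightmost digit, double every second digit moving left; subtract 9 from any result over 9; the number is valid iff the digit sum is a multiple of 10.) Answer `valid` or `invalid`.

From the right, keep odd positions and double even positions (subtract 9 from any doubled value over 9):
  doubled (positions 2,4,...): 4 6 3 9 7 1 3 7 → sum 40
  kept (positions 1,3,...): 3 4 2 9 6 6 9 1 → sum 40
Total = 80.
80 mod 10 = 0, so the number is valid.

valid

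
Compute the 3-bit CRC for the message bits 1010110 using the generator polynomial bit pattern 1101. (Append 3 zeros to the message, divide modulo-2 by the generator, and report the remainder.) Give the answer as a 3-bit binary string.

001

Append 3 zeros: 1010110000. Divide by 1101 (XOR where the leading bit is 1):
  pos 0: 1010 XOR 1101 = 0111
  pos 1: 1111 XOR 1101 = 0010
  pos 3: 1010 XOR 1101 = 0111
  pos 4: 1110 XOR 1101 = 0011
  pos 6: 1100 XOR 1101 = 0001
Remainder (last 3 bits) = 001. This is the CRC / FCS.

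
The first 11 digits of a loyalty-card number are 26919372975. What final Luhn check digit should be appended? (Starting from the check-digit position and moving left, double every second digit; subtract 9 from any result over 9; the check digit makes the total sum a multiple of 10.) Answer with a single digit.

4

Partial digits right→left: 5 7 9 2 7 3 9 1 9 6 2
Double every second digit counting from the check-digit position (so the 1st, 3rd, 5th, ... of the partial from the right).
  doubled (with −9 where >9): 1 9 5 9 9 4 → sum 37
  kept as-is: 7 2 3 1 6 → sum 19
Total = 37 + 19 = 56.
Check digit = (10 − (56 mod 10)) mod 10 = 4.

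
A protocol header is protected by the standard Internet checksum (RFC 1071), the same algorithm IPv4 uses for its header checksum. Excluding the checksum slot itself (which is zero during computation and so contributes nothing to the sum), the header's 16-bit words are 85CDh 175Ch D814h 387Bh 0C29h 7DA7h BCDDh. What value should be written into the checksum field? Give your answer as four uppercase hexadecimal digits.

One's-complement addition (fold any carry out of bit 15 back into bit 0):
  0x85CD + 0x175C = 0x09D29
  0x9D29 + 0xD814 = 0x1753D → wrap carry → 0x753E
  0x753E + 0x387B = 0x0ADB9
  0xADB9 + 0x0C29 = 0x0B9E2
  0xB9E2 + 0x7DA7 = 0x13789 → wrap carry → 0x378A
  0x378A + 0xBCDD = 0x0F467
One's-complement sum = 0xF467.
Checksum = ~0xF467 & 0xFFFF = 0x0B98.

0B98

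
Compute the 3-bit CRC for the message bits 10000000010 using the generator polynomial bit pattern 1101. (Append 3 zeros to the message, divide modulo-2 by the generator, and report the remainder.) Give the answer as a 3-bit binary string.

Append 3 zeros: 10000000010000. Divide by 1101 (XOR where the leading bit is 1):
  pos 0: 1000 XOR 1101 = 0101
  pos 1: 1010 XOR 1101 = 0111
  pos 2: 1110 XOR 1101 = 0011
  pos 4: 1100 XOR 1101 = 0001
  pos 7: 1010 XOR 1101 = 0111
  pos 8: 1110 XOR 1101 = 0011
  pos 10: 1100 XOR 1101 = 0001
Remainder (last 3 bits) = 001. This is the CRC / FCS.

001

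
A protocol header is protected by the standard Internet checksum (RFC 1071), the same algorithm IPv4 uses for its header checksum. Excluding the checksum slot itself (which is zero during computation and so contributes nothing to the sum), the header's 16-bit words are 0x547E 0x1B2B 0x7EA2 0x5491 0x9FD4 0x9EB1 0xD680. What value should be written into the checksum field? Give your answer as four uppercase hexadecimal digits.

A81B

One's-complement addition (fold any carry out of bit 15 back into bit 0):
  0x547E + 0x1B2B = 0x06FA9
  0x6FA9 + 0x7EA2 = 0x0EE4B
  0xEE4B + 0x5491 = 0x142DC → wrap carry → 0x42DD
  0x42DD + 0x9FD4 = 0x0E2B1
  0xE2B1 + 0x9EB1 = 0x18162 → wrap carry → 0x8163
  0x8163 + 0xD680 = 0x157E3 → wrap carry → 0x57E4
One's-complement sum = 0x57E4.
Checksum = ~0x57E4 & 0xFFFF = 0xA81B.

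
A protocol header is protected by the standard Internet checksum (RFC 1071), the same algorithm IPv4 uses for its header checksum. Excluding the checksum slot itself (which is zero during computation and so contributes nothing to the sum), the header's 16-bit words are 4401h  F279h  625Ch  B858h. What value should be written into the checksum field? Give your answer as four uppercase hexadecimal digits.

One's-complement addition (fold any carry out of bit 15 back into bit 0):
  0x4401 + 0xF279 = 0x1367A → wrap carry → 0x367B
  0x367B + 0x625C = 0x098D7
  0x98D7 + 0xB858 = 0x1512F → wrap carry → 0x5130
One's-complement sum = 0x5130.
Checksum = ~0x5130 & 0xFFFF = 0xAECF.

AECF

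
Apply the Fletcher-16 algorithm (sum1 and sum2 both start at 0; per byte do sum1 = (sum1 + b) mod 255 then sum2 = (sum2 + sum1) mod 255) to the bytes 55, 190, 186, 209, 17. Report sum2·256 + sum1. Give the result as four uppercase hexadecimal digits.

F393

Running sums (mod 255):
  after byte 0 (55): sum1=55, sum2=55
  after byte 1 (190): sum1=245, sum2=45
  after byte 2 (186): sum1=176, sum2=221
  after byte 3 (209): sum1=130, sum2=96
  after byte 4 (17): sum1=147, sum2=243
Checksum = sum2·256 + sum1 = 243·256 + 147 = 62355 = 0xF393.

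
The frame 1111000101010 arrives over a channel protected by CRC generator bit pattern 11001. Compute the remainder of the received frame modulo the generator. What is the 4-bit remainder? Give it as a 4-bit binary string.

0000

Modulo-2 division of 1111000101010 by 11001:
  pos 0: 11110 XOR 11001 = 00111
  pos 2: 11100 XOR 11001 = 00101
  pos 4: 10110 XOR 11001 = 01111
  pos 5: 11111 XOR 11001 = 00110
  pos 7: 11001 XOR 11001 = 00000
Remainder = 0000 (zero — the frame passes the CRC check).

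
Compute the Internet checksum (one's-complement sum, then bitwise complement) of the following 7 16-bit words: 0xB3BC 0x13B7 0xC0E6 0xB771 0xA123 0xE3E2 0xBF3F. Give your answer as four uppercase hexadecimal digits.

7BED

One's-complement addition (fold any carry out of bit 15 back into bit 0):
  0xB3BC + 0x13B7 = 0x0C773
  0xC773 + 0xC0E6 = 0x18859 → wrap carry → 0x885A
  0x885A + 0xB771 = 0x13FCB → wrap carry → 0x3FCC
  0x3FCC + 0xA123 = 0x0E0EF
  0xE0EF + 0xE3E2 = 0x1C4D1 → wrap carry → 0xC4D2
  0xC4D2 + 0xBF3F = 0x18411 → wrap carry → 0x8412
One's-complement sum = 0x8412.
Checksum = ~0x8412 & 0xFFFF = 0x7BED.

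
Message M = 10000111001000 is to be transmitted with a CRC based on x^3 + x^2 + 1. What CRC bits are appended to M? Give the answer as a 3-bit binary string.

100

Append 3 zeros: 10000111001000000. Divide by 1101 (XOR where the leading bit is 1):
  pos 0: 1000 XOR 1101 = 0101
  pos 1: 1010 XOR 1101 = 0111
  pos 2: 1111 XOR 1101 = 0010
  pos 4: 1011 XOR 1101 = 0110
  pos 5: 1100 XOR 1101 = 0001
  pos 8: 1010 XOR 1101 = 0111
  pos 9: 1110 XOR 1101 = 0011
  pos 11: 1100 XOR 1101 = 0001
Remainder (last 3 bits) = 100. This is the CRC / FCS.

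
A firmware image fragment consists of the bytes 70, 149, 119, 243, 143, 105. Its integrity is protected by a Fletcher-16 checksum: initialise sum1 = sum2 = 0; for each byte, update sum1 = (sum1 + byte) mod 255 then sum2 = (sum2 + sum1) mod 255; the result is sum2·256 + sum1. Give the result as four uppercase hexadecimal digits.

Running sums (mod 255):
  after byte 0 (70): sum1=70, sum2=70
  after byte 1 (149): sum1=219, sum2=34
  after byte 2 (119): sum1=83, sum2=117
  after byte 3 (243): sum1=71, sum2=188
  after byte 4 (143): sum1=214, sum2=147
  after byte 5 (105): sum1=64, sum2=211
Checksum = sum2·256 + sum1 = 211·256 + 64 = 54080 = 0xD340.

D340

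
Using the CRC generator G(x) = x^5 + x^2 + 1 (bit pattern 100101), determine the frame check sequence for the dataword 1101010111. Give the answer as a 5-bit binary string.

Append 5 zeros: 110101011100000. Divide by 100101 (XOR where the leading bit is 1):
  pos 0: 110101 XOR 100101 = 010000
  pos 1: 100000 XOR 100101 = 000101
  pos 4: 101111 XOR 100101 = 001010
  pos 6: 101000 XOR 100101 = 001101
  pos 8: 110100 XOR 100101 = 010001
  pos 9: 100010 XOR 100101 = 000111
Remainder (last 5 bits) = 00111. This is the CRC / FCS.

00111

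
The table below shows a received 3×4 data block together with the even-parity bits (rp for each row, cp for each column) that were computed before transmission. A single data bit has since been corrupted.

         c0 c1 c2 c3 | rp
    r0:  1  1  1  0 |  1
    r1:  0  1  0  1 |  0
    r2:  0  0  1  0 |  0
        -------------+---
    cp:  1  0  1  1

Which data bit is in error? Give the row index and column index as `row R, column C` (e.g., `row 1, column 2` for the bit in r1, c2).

row 2, column 2

Recompute each row's even parity and compare to rp:
  r0: data parity 1, sent rp 1 → ok
  r1: data parity 0, sent rp 0 → ok
  r2: data parity 1, sent rp 0 → mismatch
Recompute each column's even parity and compare to cp:
  c0: data parity 1, sent cp 1 → ok
  c1: data parity 0, sent cp 0 → ok
  c2: data parity 0, sent cp 1 → mismatch
  c3: data parity 1, sent cp 1 → ok
Exactly one row (r2) and one column (c2) fail → the flipped bit is at their intersection.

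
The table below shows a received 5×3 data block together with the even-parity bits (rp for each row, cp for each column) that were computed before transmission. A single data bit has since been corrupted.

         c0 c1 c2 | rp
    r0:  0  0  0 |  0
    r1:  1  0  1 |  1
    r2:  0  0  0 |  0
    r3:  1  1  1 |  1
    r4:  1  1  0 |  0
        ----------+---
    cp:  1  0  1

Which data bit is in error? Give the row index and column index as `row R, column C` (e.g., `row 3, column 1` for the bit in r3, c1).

Recompute each row's even parity and compare to rp:
  r0: data parity 0, sent rp 0 → ok
  r1: data parity 0, sent rp 1 → mismatch
  r2: data parity 0, sent rp 0 → ok
  r3: data parity 1, sent rp 1 → ok
  r4: data parity 0, sent rp 0 → ok
Recompute each column's even parity and compare to cp:
  c0: data parity 1, sent cp 1 → ok
  c1: data parity 0, sent cp 0 → ok
  c2: data parity 0, sent cp 1 → mismatch
Exactly one row (r1) and one column (c2) fail → the flipped bit is at their intersection.

row 1, column 2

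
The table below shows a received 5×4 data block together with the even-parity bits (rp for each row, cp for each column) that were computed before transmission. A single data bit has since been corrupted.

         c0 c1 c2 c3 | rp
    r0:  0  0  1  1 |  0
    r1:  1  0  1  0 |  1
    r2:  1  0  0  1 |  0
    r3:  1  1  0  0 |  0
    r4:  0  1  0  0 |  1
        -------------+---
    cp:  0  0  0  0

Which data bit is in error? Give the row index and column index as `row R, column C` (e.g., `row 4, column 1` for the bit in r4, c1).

row 1, column 0

Recompute each row's even parity and compare to rp:
  r0: data parity 0, sent rp 0 → ok
  r1: data parity 0, sent rp 1 → mismatch
  r2: data parity 0, sent rp 0 → ok
  r3: data parity 0, sent rp 0 → ok
  r4: data parity 1, sent rp 1 → ok
Recompute each column's even parity and compare to cp:
  c0: data parity 1, sent cp 0 → mismatch
  c1: data parity 0, sent cp 0 → ok
  c2: data parity 0, sent cp 0 → ok
  c3: data parity 0, sent cp 0 → ok
Exactly one row (r1) and one column (c0) fail → the flipped bit is at their intersection.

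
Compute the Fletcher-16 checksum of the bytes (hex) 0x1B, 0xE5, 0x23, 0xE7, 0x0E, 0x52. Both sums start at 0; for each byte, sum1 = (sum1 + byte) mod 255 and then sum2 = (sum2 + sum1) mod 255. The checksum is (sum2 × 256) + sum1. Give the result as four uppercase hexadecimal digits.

Running sums (mod 255):
  after byte 0 (0x1B): sum1=27, sum2=27
  after byte 1 (0xE5): sum1=1, sum2=28
  after byte 2 (0x23): sum1=36, sum2=64
  after byte 3 (0xE7): sum1=12, sum2=76
  after byte 4 (0x0E): sum1=26, sum2=102
  after byte 5 (0x52): sum1=108, sum2=210
Checksum = sum2·256 + sum1 = 210·256 + 108 = 53868 = 0xD26C.

D26C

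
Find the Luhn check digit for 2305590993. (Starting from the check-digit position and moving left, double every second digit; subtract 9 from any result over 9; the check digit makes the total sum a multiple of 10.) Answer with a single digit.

3

Partial digits right→left: 3 9 9 0 9 5 5 0 3 2
Double every second digit counting from the check-digit position (so the 1st, 3rd, 5th, ... of the partial from the right).
  doubled (with −9 where >9): 6 9 9 1 6 → sum 31
  kept as-is: 9 0 5 0 2 → sum 16
Total = 31 + 16 = 47.
Check digit = (10 − (47 mod 10)) mod 10 = 3.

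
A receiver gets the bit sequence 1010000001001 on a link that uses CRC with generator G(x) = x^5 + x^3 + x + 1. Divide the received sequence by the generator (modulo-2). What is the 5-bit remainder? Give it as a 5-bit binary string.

Modulo-2 division of 1010000001001 by 101011:
  pos 0: 101000 XOR 101011 = 000011
  pos 4: 110001 XOR 101011 = 011010
  pos 5: 110100 XOR 101011 = 011111
  pos 6: 111110 XOR 101011 = 010101
  pos 7: 101011 XOR 101011 = 000000
Remainder = 00000 (zero — the frame passes the CRC check).

00000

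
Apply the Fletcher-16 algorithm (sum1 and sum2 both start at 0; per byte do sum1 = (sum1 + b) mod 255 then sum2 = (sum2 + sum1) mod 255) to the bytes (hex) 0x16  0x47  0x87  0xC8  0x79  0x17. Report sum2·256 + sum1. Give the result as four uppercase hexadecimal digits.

Running sums (mod 255):
  after byte 0 (0x16): sum1=22, sum2=22
  after byte 1 (0x47): sum1=93, sum2=115
  after byte 2 (0x87): sum1=228, sum2=88
  after byte 3 (0xC8): sum1=173, sum2=6
  after byte 4 (0x79): sum1=39, sum2=45
  after byte 5 (0x17): sum1=62, sum2=107
Checksum = sum2·256 + sum1 = 107·256 + 62 = 27454 = 0x6B3E.

6B3E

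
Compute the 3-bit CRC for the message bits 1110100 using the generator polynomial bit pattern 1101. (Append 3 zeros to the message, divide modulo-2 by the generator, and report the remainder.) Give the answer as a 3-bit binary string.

Append 3 zeros: 1110100000. Divide by 1101 (XOR where the leading bit is 1):
  pos 0: 1110 XOR 1101 = 0011
  pos 2: 1110 XOR 1101 = 0011
  pos 4: 1100 XOR 1101 = 0001
Remainder (last 3 bits) = 100. This is the CRC / FCS.

100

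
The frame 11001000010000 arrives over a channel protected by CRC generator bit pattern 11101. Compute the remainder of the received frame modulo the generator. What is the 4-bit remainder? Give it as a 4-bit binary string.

Modulo-2 division of 11001000010000 by 11101:
  pos 0: 11001 XOR 11101 = 00100
  pos 2: 10000 XOR 11101 = 01101
  pos 3: 11010 XOR 11101 = 00111
  pos 5: 11101 XOR 11101 = 00000
Remainder = 0000 (zero — the frame passes the CRC check).

0000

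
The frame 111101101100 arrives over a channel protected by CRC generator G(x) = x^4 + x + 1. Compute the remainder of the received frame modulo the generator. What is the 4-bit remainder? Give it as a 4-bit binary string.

0000

Modulo-2 division of 111101101100 by 10011:
  pos 0: 11110 XOR 10011 = 01101
  pos 1: 11011 XOR 10011 = 01000
  pos 2: 10001 XOR 10011 = 00010
  pos 5: 10011 XOR 10011 = 00000
Remainder = 0000 (zero — the frame passes the CRC check).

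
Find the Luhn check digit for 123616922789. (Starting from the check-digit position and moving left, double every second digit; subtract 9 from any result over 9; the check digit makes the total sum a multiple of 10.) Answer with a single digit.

8

Partial digits right→left: 9 8 7 2 2 9 6 1 6 3 2 1
Double every second digit counting from the check-digit position (so the 1st, 3rd, 5th, ... of the partial from the right).
  doubled (with −9 where >9): 9 5 4 3 3 4 → sum 28
  kept as-is: 8 2 9 1 3 1 → sum 24
Total = 28 + 24 = 52.
Check digit = (10 − (52 mod 10)) mod 10 = 8.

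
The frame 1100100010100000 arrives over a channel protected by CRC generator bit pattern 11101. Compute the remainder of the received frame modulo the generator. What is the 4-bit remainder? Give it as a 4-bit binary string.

1000

Modulo-2 division of 1100100010100000 by 11101:
  pos 0: 11001 XOR 11101 = 00100
  pos 2: 10000 XOR 11101 = 01101
  pos 3: 11010 XOR 11101 = 00111
  pos 5: 11110 XOR 11101 = 00011
  pos 8: 11100 XOR 11101 = 00001
Remainder = 1000 (nonzero — an error is detected).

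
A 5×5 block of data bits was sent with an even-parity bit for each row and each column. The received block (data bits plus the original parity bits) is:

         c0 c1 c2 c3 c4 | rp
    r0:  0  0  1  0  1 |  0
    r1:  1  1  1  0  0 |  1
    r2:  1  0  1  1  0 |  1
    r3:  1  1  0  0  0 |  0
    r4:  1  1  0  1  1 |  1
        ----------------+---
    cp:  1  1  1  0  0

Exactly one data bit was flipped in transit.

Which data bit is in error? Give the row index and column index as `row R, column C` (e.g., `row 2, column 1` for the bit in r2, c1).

row 4, column 0

Recompute each row's even parity and compare to rp:
  r0: data parity 0, sent rp 0 → ok
  r1: data parity 1, sent rp 1 → ok
  r2: data parity 1, sent rp 1 → ok
  r3: data parity 0, sent rp 0 → ok
  r4: data parity 0, sent rp 1 → mismatch
Recompute each column's even parity and compare to cp:
  c0: data parity 0, sent cp 1 → mismatch
  c1: data parity 1, sent cp 1 → ok
  c2: data parity 1, sent cp 1 → ok
  c3: data parity 0, sent cp 0 → ok
  c4: data parity 0, sent cp 0 → ok
Exactly one row (r4) and one column (c0) fail → the flipped bit is at their intersection.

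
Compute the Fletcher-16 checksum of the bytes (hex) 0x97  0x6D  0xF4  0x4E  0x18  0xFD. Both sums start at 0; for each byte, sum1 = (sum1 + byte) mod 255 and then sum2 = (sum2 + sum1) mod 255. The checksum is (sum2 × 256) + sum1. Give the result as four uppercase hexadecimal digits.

Running sums (mod 255):
  after byte 0 (0x97): sum1=151, sum2=151
  after byte 1 (0x6D): sum1=5, sum2=156
  after byte 2 (0xF4): sum1=249, sum2=150
  after byte 3 (0x4E): sum1=72, sum2=222
  after byte 4 (0x18): sum1=96, sum2=63
  after byte 5 (0xFD): sum1=94, sum2=157
Checksum = sum2·256 + sum1 = 157·256 + 94 = 40286 = 0x9D5E.

9D5E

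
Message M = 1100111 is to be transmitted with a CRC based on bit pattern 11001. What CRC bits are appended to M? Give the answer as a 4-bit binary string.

0010

Append 4 zeros: 11001110000. Divide by 11001 (XOR where the leading bit is 1):
  pos 0: 11001 XOR 11001 = 00000
  pos 5: 11000 XOR 11001 = 00001
Remainder (last 4 bits) = 0010. This is the CRC / FCS.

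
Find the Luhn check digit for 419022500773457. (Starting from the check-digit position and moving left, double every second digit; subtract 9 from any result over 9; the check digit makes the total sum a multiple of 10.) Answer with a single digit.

2

Partial digits right→left: 7 5 4 3 7 7 0 0 5 2 2 0 9 1 4
Double every second digit counting from the check-digit position (so the 1st, 3rd, 5th, ... of the partial from the right).
  doubled (with −9 where >9): 5 8 5 0 1 4 9 8 → sum 40
  kept as-is: 5 3 7 0 2 0 1 → sum 18
Total = 40 + 18 = 58.
Check digit = (10 − (58 mod 10)) mod 10 = 2.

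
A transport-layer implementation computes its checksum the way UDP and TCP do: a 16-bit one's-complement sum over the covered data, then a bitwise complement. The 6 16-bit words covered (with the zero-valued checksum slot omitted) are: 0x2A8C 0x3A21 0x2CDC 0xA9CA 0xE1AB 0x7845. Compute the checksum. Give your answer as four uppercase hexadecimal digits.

6ABA

One's-complement addition (fold any carry out of bit 15 back into bit 0):
  0x2A8C + 0x3A21 = 0x064AD
  0x64AD + 0x2CDC = 0x09189
  0x9189 + 0xA9CA = 0x13B53 → wrap carry → 0x3B54
  0x3B54 + 0xE1AB = 0x11CFF → wrap carry → 0x1D00
  0x1D00 + 0x7845 = 0x09545
One's-complement sum = 0x9545.
Checksum = ~0x9545 & 0xFFFF = 0x6ABA.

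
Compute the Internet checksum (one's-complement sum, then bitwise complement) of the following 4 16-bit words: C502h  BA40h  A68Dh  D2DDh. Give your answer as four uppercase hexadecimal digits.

One's-complement addition (fold any carry out of bit 15 back into bit 0):
  0xC502 + 0xBA40 = 0x17F42 → wrap carry → 0x7F43
  0x7F43 + 0xA68D = 0x125D0 → wrap carry → 0x25D1
  0x25D1 + 0xD2DD = 0x0F8AE
One's-complement sum = 0xF8AE.
Checksum = ~0xF8AE & 0xFFFF = 0x0751.

0751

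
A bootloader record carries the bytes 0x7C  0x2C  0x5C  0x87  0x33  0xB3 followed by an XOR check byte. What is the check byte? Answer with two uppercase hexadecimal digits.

0B

XOR the bytes together:
  start with 0x7C
  0x7C ⊕ 0x2C = 0x50
  0x50 ⊕ 0x5C = 0x0C
  0x0C ⊕ 0x87 = 0x8B
  0x8B ⊕ 0x33 = 0xB8
  0xB8 ⊕ 0xB3 = 0x0B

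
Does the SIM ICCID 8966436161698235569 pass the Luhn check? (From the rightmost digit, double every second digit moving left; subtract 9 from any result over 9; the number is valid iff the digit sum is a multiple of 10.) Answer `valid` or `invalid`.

valid

From the right, keep odd positions and double even positions (subtract 9 from any doubled value over 9):
  doubled (positions 2,4,...): 3 1 4 9 2 2 6 3 9 → sum 39
  kept (positions 1,3,...): 9 5 3 8 6 6 6 4 6 8 → sum 61
Total = 100.
100 mod 10 = 0, so the number is valid.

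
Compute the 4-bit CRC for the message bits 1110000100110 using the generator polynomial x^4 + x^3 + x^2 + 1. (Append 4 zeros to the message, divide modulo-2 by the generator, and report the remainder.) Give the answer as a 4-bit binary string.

Append 4 zeros: 11100001001100000. Divide by 11101 (XOR where the leading bit is 1):
  pos 0: 11100 XOR 11101 = 00001
  pos 4: 10010 XOR 11101 = 01111
  pos 5: 11110 XOR 11101 = 00011
  pos 8: 11110 XOR 11101 = 00011
  pos 11: 11000 XOR 11101 = 00101
Remainder (last 4 bits) = 1010. This is the CRC / FCS.

1010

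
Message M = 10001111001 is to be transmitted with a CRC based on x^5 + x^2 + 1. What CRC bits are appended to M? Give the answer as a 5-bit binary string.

11011

Append 5 zeros: 1000111100100000. Divide by 100101 (XOR where the leading bit is 1):
  pos 0: 100011 XOR 100101 = 000110
  pos 3: 110110 XOR 100101 = 010011
  pos 4: 100110 XOR 100101 = 000011
  pos 8: 111000 XOR 100101 = 011101
  pos 9: 111010 XOR 100101 = 011111
  pos 10: 111110 XOR 100101 = 011011
Remainder (last 5 bits) = 11011. This is the CRC / FCS.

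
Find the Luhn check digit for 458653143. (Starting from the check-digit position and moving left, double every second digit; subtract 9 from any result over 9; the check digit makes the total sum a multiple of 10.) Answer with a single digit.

Partial digits right→left: 3 4 1 3 5 6 8 5 4
Double every second digit counting from the check-digit position (so the 1st, 3rd, 5th, ... of the partial from the right).
  doubled (with −9 where >9): 6 2 1 7 8 → sum 24
  kept as-is: 4 3 6 5 → sum 18
Total = 24 + 18 = 42.
Check digit = (10 − (42 mod 10)) mod 10 = 8.

8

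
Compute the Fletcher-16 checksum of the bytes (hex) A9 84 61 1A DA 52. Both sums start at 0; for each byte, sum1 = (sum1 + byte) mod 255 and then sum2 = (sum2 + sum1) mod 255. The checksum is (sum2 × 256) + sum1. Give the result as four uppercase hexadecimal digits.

Running sums (mod 255):
  after byte 0 (A9): sum1=169, sum2=169
  after byte 1 (84): sum1=46, sum2=215
  after byte 2 (61): sum1=143, sum2=103
  after byte 3 (1A): sum1=169, sum2=17
  after byte 4 (DA): sum1=132, sum2=149
  after byte 5 (52): sum1=214, sum2=108
Checksum = sum2·256 + sum1 = 108·256 + 214 = 27862 = 0x6CD6.

6CD6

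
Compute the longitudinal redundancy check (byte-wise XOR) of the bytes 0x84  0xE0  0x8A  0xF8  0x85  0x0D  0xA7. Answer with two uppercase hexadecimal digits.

XOR the bytes together:
  start with 0x84
  0x84 ⊕ 0xE0 = 0x64
  0x64 ⊕ 0x8A = 0xEE
  0xEE ⊕ 0xF8 = 0x16
  0x16 ⊕ 0x85 = 0x93
  0x93 ⊕ 0x0D = 0x9E
  0x9E ⊕ 0xA7 = 0x39

39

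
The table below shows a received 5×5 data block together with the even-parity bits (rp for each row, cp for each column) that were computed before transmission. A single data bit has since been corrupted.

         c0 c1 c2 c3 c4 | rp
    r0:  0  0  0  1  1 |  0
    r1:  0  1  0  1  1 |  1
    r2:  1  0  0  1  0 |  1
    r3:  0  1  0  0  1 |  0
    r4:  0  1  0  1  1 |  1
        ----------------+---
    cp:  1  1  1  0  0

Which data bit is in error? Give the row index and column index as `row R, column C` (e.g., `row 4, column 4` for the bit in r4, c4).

Recompute each row's even parity and compare to rp:
  r0: data parity 0, sent rp 0 → ok
  r1: data parity 1, sent rp 1 → ok
  r2: data parity 0, sent rp 1 → mismatch
  r3: data parity 0, sent rp 0 → ok
  r4: data parity 1, sent rp 1 → ok
Recompute each column's even parity and compare to cp:
  c0: data parity 1, sent cp 1 → ok
  c1: data parity 1, sent cp 1 → ok
  c2: data parity 0, sent cp 1 → mismatch
  c3: data parity 0, sent cp 0 → ok
  c4: data parity 0, sent cp 0 → ok
Exactly one row (r2) and one column (c2) fail → the flipped bit is at their intersection.

row 2, column 2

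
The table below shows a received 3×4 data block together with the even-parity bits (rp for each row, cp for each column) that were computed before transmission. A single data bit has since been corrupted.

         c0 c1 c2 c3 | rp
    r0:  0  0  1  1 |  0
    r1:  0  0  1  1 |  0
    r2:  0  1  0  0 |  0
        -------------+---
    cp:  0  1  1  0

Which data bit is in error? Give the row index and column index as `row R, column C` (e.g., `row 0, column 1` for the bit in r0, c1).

row 2, column 2

Recompute each row's even parity and compare to rp:
  r0: data parity 0, sent rp 0 → ok
  r1: data parity 0, sent rp 0 → ok
  r2: data parity 1, sent rp 0 → mismatch
Recompute each column's even parity and compare to cp:
  c0: data parity 0, sent cp 0 → ok
  c1: data parity 1, sent cp 1 → ok
  c2: data parity 0, sent cp 1 → mismatch
  c3: data parity 0, sent cp 0 → ok
Exactly one row (r2) and one column (c2) fail → the flipped bit is at their intersection.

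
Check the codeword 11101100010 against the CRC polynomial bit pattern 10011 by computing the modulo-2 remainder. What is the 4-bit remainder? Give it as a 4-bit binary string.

Modulo-2 division of 11101100010 by 10011:
  pos 0: 11101 XOR 10011 = 01110
  pos 1: 11101 XOR 10011 = 01110
  pos 2: 11100 XOR 10011 = 01111
  pos 3: 11110 XOR 10011 = 01101
  pos 4: 11010 XOR 10011 = 01001
  pos 5: 10011 XOR 10011 = 00000
Remainder = 0000 (zero — the frame passes the CRC check).

0000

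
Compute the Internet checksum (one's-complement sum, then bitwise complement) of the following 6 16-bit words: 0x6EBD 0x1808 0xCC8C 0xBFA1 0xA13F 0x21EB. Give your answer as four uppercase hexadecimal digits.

One's-complement addition (fold any carry out of bit 15 back into bit 0):
  0x6EBD + 0x1808 = 0x086C5
  0x86C5 + 0xCC8C = 0x15351 → wrap carry → 0x5352
  0x5352 + 0xBFA1 = 0x112F3 → wrap carry → 0x12F4
  0x12F4 + 0xA13F = 0x0B433
  0xB433 + 0x21EB = 0x0D61E
One's-complement sum = 0xD61E.
Checksum = ~0xD61E & 0xFFFF = 0x29E1.

29E1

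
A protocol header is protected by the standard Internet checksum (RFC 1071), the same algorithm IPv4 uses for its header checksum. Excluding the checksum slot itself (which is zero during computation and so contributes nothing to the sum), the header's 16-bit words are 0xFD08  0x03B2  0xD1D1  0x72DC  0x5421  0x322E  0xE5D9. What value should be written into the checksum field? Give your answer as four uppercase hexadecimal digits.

4E6D

One's-complement addition (fold any carry out of bit 15 back into bit 0):
  0xFD08 + 0x03B2 = 0x100BA → wrap carry → 0x00BB
  0x00BB + 0xD1D1 = 0x0D28C
  0xD28C + 0x72DC = 0x14568 → wrap carry → 0x4569
  0x4569 + 0x5421 = 0x0998A
  0x998A + 0x322E = 0x0CBB8
  0xCBB8 + 0xE5D9 = 0x1B191 → wrap carry → 0xB192
One's-complement sum = 0xB192.
Checksum = ~0xB192 & 0xFFFF = 0x4E6D.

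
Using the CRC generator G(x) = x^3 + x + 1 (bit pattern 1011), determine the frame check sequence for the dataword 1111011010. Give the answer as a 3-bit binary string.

Append 3 zeros: 1111011010000. Divide by 1011 (XOR where the leading bit is 1):
  pos 0: 1111 XOR 1011 = 0100
  pos 1: 1000 XOR 1011 = 0011
  pos 3: 1111 XOR 1011 = 0100
  pos 4: 1000 XOR 1011 = 0011
  pos 6: 1110 XOR 1011 = 0101
  pos 7: 1010 XOR 1011 = 0001
Remainder (last 3 bits) = 100. This is the CRC / FCS.

100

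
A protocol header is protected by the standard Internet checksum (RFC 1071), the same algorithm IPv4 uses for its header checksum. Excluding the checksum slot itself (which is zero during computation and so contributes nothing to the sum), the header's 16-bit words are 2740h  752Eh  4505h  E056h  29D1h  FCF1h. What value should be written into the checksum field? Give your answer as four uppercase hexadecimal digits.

One's-complement addition (fold any carry out of bit 15 back into bit 0):
  0x2740 + 0x752E = 0x09C6E
  0x9C6E + 0x4505 = 0x0E173
  0xE173 + 0xE056 = 0x1C1C9 → wrap carry → 0xC1CA
  0xC1CA + 0x29D1 = 0x0EB9B
  0xEB9B + 0xFCF1 = 0x1E88C → wrap carry → 0xE88D
One's-complement sum = 0xE88D.
Checksum = ~0xE88D & 0xFFFF = 0x1772.

1772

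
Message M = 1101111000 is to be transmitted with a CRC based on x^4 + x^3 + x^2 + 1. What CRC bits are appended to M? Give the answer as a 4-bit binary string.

0110

Append 4 zeros: 11011110000000. Divide by 11101 (XOR where the leading bit is 1):
  pos 0: 11011 XOR 11101 = 00110
  pos 2: 11011 XOR 11101 = 00110
  pos 4: 11000 XOR 11101 = 00101
  pos 6: 10100 XOR 11101 = 01001
  pos 7: 10010 XOR 11101 = 01111
  pos 8: 11110 XOR 11101 = 00011
Remainder (last 4 bits) = 0110. This is the CRC / FCS.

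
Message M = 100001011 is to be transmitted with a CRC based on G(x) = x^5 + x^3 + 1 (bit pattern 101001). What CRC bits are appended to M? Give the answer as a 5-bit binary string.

Append 5 zeros: 10000101100000. Divide by 101001 (XOR where the leading bit is 1):
  pos 0: 100001 XOR 101001 = 001000
  pos 2: 100001 XOR 101001 = 001000
  pos 4: 100010 XOR 101001 = 001011
  pos 6: 101100 XOR 101001 = 000101
Remainder (last 5 bits) = 10100. This is the CRC / FCS.

10100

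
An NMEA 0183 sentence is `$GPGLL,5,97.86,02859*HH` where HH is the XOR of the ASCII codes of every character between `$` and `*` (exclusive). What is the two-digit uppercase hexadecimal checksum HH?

XOR the ASCII codes of the payload characters:
  'G' = 0x47 → acc = 0x47
  'P' = 0x50 → acc = 0x17
  'G' = 0x47 → acc = 0x50
  'L' = 0x4C → acc = 0x1C
  'L' = 0x4C → acc = 0x50
  ',' = 0x2C → acc = 0x7C
  '5' = 0x35 → acc = 0x49
  ',' = 0x2C → acc = 0x65
  '9' = 0x39 → acc = 0x5C
  '7' = 0x37 → acc = 0x6B
  '.' = 0x2E → acc = 0x45
  '8' = 0x38 → acc = 0x7D
  '6' = 0x36 → acc = 0x4B
  ',' = 0x2C → acc = 0x67
  '0' = 0x30 → acc = 0x57
  '2' = 0x32 → acc = 0x65
  '8' = 0x38 → acc = 0x5D
  '5' = 0x35 → acc = 0x68
  '9' = 0x39 → acc = 0x51
Checksum = 0x51.

51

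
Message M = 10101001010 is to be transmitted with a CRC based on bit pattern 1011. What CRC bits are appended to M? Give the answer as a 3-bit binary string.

100

Append 3 zeros: 10101001010000. Divide by 1011 (XOR where the leading bit is 1):
  pos 0: 1010 XOR 1011 = 0001
  pos 3: 1100 XOR 1011 = 0111
  pos 4: 1111 XOR 1011 = 0100
  pos 5: 1000 XOR 1011 = 0011
  pos 7: 1110 XOR 1011 = 0101
  pos 8: 1010 XOR 1011 = 0001
Remainder (last 3 bits) = 100. This is the CRC / FCS.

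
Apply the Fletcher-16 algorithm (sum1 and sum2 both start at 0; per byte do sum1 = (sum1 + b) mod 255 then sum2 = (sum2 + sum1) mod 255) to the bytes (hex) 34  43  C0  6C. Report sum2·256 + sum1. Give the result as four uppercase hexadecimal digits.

Running sums (mod 255):
  after byte 0 (34): sum1=52, sum2=52
  after byte 1 (43): sum1=119, sum2=171
  after byte 2 (C0): sum1=56, sum2=227
  after byte 3 (6C): sum1=164, sum2=136
Checksum = sum2·256 + sum1 = 136·256 + 164 = 34980 = 0x88A4.

88A4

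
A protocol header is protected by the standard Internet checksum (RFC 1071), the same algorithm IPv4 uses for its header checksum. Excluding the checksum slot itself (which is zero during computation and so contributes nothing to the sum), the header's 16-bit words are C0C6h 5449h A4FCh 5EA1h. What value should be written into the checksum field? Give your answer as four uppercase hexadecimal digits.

E751

One's-complement addition (fold any carry out of bit 15 back into bit 0):
  0xC0C6 + 0x5449 = 0x1150F → wrap carry → 0x1510
  0x1510 + 0xA4FC = 0x0BA0C
  0xBA0C + 0x5EA1 = 0x118AD → wrap carry → 0x18AE
One's-complement sum = 0x18AE.
Checksum = ~0x18AE & 0xFFFF = 0xE751.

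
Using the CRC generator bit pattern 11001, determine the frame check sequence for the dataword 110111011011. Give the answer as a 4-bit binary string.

0010

Append 4 zeros: 1101110110110000. Divide by 11001 (XOR where the leading bit is 1):
  pos 0: 11011 XOR 11001 = 00010
  pos 3: 10101 XOR 11001 = 01100
  pos 4: 11001 XOR 11001 = 00000
  pos 10: 11000 XOR 11001 = 00001
Remainder (last 4 bits) = 0010. This is the CRC / FCS.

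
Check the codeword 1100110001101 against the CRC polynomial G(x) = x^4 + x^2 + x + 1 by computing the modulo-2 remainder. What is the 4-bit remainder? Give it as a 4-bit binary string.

Modulo-2 division of 1100110001101 by 10111:
  pos 0: 11001 XOR 10111 = 01110
  pos 1: 11101 XOR 10111 = 01010
  pos 2: 10100 XOR 10111 = 00011
  pos 5: 11001 XOR 10111 = 01110
  pos 6: 11101 XOR 10111 = 01010
  pos 7: 10100 XOR 10111 = 00011
Remainder = 0111 (nonzero — an error is detected).

0111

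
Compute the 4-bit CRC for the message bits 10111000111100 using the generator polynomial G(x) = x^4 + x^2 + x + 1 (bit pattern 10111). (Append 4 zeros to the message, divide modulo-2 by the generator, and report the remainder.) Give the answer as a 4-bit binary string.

1100

Append 4 zeros: 101110001111000000. Divide by 10111 (XOR where the leading bit is 1):
  pos 0: 10111 XOR 10111 = 00000
  pos 8: 11110 XOR 10111 = 01001
  pos 9: 10010 XOR 10111 = 00101
  pos 11: 10100 XOR 10111 = 00011
Remainder (last 4 bits) = 1100. This is the CRC / FCS.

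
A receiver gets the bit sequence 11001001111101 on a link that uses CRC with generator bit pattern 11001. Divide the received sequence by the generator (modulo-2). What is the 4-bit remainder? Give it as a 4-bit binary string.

Modulo-2 division of 11001001111101 by 11001:
  pos 0: 11001 XOR 11001 = 00000
  pos 7: 11111 XOR 11001 = 00110
  pos 9: 11001 XOR 11001 = 00000
Remainder = 0000 (zero — the frame passes the CRC check).

0000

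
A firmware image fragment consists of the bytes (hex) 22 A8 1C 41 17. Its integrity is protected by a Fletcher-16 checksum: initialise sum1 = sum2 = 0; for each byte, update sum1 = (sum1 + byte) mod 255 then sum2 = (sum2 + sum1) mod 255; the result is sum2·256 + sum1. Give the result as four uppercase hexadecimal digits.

Running sums (mod 255):
  after byte 0 (22): sum1=34, sum2=34
  after byte 1 (A8): sum1=202, sum2=236
  after byte 2 (1C): sum1=230, sum2=211
  after byte 3 (41): sum1=40, sum2=251
  after byte 4 (17): sum1=63, sum2=59
Checksum = sum2·256 + sum1 = 59·256 + 63 = 15167 = 0x3B3F.

3B3F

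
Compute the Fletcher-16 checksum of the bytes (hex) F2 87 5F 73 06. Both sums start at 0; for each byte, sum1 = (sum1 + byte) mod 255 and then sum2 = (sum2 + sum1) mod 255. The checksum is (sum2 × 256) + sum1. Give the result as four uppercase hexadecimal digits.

Running sums (mod 255):
  after byte 0 (F2): sum1=242, sum2=242
  after byte 1 (87): sum1=122, sum2=109
  after byte 2 (5F): sum1=217, sum2=71
  after byte 3 (73): sum1=77, sum2=148
  after byte 4 (06): sum1=83, sum2=231
Checksum = sum2·256 + sum1 = 231·256 + 83 = 59219 = 0xE753.

E753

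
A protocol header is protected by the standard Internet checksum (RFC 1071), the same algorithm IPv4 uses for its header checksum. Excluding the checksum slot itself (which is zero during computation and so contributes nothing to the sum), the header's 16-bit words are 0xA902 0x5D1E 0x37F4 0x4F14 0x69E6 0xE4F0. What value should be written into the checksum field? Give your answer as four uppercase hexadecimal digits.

One's-complement addition (fold any carry out of bit 15 back into bit 0):
  0xA902 + 0x5D1E = 0x10620 → wrap carry → 0x0621
  0x0621 + 0x37F4 = 0x03E15
  0x3E15 + 0x4F14 = 0x08D29
  0x8D29 + 0x69E6 = 0x0F70F
  0xF70F + 0xE4F0 = 0x1DBFF → wrap carry → 0xDC00
One's-complement sum = 0xDC00.
Checksum = ~0xDC00 & 0xFFFF = 0x23FF.

23FF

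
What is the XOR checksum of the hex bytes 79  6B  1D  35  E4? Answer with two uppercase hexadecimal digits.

XOR the bytes together:
  start with 0x79
  0x79 ⊕ 0x6B = 0x12
  0x12 ⊕ 0x1D = 0x0F
  0x0F ⊕ 0x35 = 0x3A
  0x3A ⊕ 0xE4 = 0xDE

DE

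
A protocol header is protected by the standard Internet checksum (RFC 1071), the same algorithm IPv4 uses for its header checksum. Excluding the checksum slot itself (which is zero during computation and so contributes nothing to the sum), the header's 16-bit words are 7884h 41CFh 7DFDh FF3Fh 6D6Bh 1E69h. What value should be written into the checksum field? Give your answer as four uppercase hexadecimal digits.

One's-complement addition (fold any carry out of bit 15 back into bit 0):
  0x7884 + 0x41CF = 0x0BA53
  0xBA53 + 0x7DFD = 0x13850 → wrap carry → 0x3851
  0x3851 + 0xFF3F = 0x13790 → wrap carry → 0x3791
  0x3791 + 0x6D6B = 0x0A4FC
  0xA4FC + 0x1E69 = 0x0C365
One's-complement sum = 0xC365.
Checksum = ~0xC365 & 0xFFFF = 0x3C9A.

3C9A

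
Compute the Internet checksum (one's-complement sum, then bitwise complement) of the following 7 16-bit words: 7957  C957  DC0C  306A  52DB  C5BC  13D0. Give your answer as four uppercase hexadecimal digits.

8471

One's-complement addition (fold any carry out of bit 15 back into bit 0):
  0x7957 + 0xC957 = 0x142AE → wrap carry → 0x42AF
  0x42AF + 0xDC0C = 0x11EBB → wrap carry → 0x1EBC
  0x1EBC + 0x306A = 0x04F26
  0x4F26 + 0x52DB = 0x0A201
  0xA201 + 0xC5BC = 0x167BD → wrap carry → 0x67BE
  0x67BE + 0x13D0 = 0x07B8E
One's-complement sum = 0x7B8E.
Checksum = ~0x7B8E & 0xFFFF = 0x8471.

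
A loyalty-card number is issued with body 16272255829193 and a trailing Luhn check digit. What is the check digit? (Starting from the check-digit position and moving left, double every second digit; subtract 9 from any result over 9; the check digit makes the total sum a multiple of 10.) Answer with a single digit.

Partial digits right→left: 3 9 1 9 2 8 5 5 2 2 7 2 6 1
Double every second digit counting from the check-digit position (so the 1st, 3rd, 5th, ... of the partial from the right).
  doubled (with −9 where >9): 6 2 4 1 4 5 3 → sum 25
  kept as-is: 9 9 8 5 2 2 1 → sum 36
Total = 25 + 36 = 61.
Check digit = (10 − (61 mod 10)) mod 10 = 9.

9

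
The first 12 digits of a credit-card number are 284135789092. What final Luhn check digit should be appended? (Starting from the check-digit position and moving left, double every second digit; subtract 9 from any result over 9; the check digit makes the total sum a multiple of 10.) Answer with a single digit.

Partial digits right→left: 2 9 0 9 8 7 5 3 1 4 8 2
Double every second digit counting from the check-digit position (so the 1st, 3rd, 5th, ... of the partial from the right).
  doubled (with −9 where >9): 4 0 7 1 2 7 → sum 21
  kept as-is: 9 9 7 3 4 2 → sum 34
Total = 21 + 34 = 55.
Check digit = (10 − (55 mod 10)) mod 10 = 5.

5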